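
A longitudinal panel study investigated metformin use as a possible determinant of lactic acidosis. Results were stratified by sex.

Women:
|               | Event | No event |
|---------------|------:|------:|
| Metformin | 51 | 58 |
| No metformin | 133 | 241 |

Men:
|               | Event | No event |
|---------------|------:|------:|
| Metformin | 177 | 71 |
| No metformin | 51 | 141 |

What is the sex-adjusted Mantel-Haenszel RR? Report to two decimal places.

RR_MH = Σ(aᵢ·n₀ᵢ/nᵢ) / Σ(cᵢ·n₁ᵢ/nᵢ), with n₁ᵢ = aᵢ+bᵢ (exposed), n₀ᵢ = cᵢ+dᵢ (unexposed), nᵢ = n₁ᵢ+n₀ᵢ.
Stratum 1 (Women): n₁ = 109, n₀ = 374, n = 483; a·n₀/n = 51·374/483 = 39.4907; c·n₁/n = 133·109/483 = 30.0145
Stratum 2 (Men): n₁ = 248, n₀ = 192, n = 440; a·n₀/n = 177·192/440 = 77.2364; c·n₁/n = 51·248/440 = 28.7455
RR_MH = (39.4907 + 77.2364) / (30.0145 + 28.7455) = 116.7270 / 58.7599 = 1.98651

1.99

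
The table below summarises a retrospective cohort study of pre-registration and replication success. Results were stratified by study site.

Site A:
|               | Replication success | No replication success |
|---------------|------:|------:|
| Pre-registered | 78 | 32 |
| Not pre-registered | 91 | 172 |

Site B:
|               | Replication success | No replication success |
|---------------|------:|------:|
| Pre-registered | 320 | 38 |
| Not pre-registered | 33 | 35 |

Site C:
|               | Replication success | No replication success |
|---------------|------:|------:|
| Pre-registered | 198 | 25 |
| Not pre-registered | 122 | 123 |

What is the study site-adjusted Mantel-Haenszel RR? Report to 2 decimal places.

1.86

RR_MH = Σ(aᵢ·n₀ᵢ/nᵢ) / Σ(cᵢ·n₁ᵢ/nᵢ), with n₁ᵢ = aᵢ+bᵢ (exposed), n₀ᵢ = cᵢ+dᵢ (unexposed), nᵢ = n₁ᵢ+n₀ᵢ.
Stratum 1 (Site A): n₁ = 110, n₀ = 263, n = 373; a·n₀/n = 78·263/373 = 54.9973; c·n₁/n = 91·110/373 = 26.8365
Stratum 2 (Site B): n₁ = 358, n₀ = 68, n = 426; a·n₀/n = 320·68/426 = 51.0798; c·n₁/n = 33·358/426 = 27.7324
Stratum 3 (Site C): n₁ = 223, n₀ = 245, n = 468; a·n₀/n = 198·245/468 = 103.6538; c·n₁/n = 122·223/468 = 58.1325
RR_MH = (54.9973 + 51.0798 + 103.6538) / (26.8365 + 27.7324 + 58.1325) = 209.7310 / 112.7013 = 1.86094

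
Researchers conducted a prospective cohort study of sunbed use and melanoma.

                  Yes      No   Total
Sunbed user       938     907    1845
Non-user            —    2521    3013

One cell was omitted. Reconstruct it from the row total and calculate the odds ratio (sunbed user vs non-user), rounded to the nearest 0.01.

5.30

The missing cell is in the unexposed row: 3013 − 2521 = 492.
So a = 938, b = 907, c = 492, d = 2521.
OR = (a·d)/(b·c) = (938 × 2521) / (907 × 492) = 2364698 / 446244 = 5.29911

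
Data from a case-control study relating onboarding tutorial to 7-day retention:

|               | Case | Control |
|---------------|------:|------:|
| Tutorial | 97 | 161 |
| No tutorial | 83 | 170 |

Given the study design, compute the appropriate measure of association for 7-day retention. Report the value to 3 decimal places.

Cells: a = 97, b = 161, c = 83, d = 170.
This is a case-control study: participants were sampled on outcome status, so risks in the source population cannot be estimated directly — relative risk is not valid here. The odds ratio is the appropriate measure.
OR = (a·d)/(b·c) = (97 × 170) / (161 × 83) = 16490 / 13363 = 1.23400

1.234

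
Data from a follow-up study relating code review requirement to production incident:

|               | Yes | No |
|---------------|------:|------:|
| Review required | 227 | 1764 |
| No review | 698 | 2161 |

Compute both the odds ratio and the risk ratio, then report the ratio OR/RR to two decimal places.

Cells: a = 227, b = 1764, c = 698, d = 2161.
OR = (227·2161)/(1764·698) = 490547/1231272 = 0.39841
Risk in exposed = 227/1991 = 0.11401; risk in unexposed = 698/2859 = 0.24414; RR = 0.46700
OR/RR = 0.39841 / 0.46700 = 0.85313
The outcome is not rare, so the OR lies further from 1 than the RR.

0.85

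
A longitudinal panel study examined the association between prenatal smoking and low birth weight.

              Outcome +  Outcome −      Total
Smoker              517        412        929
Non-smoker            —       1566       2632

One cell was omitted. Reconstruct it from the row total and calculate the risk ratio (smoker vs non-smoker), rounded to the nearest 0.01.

1.37

The missing cell is in the unexposed row: 2632 − 1566 = 1066.
So a = 517, b = 412, c = 1066, d = 1566.
RR = [a/(a+b)] / [c/(c+d)] = (517/929) / (1066/2632) = 0.55651/0.40502 = 1.37405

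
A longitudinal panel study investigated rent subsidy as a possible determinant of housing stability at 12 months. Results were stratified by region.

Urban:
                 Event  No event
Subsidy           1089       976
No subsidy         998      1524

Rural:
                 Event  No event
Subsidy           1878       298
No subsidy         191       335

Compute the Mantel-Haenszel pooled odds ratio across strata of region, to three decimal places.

OR_MH = Σ(aᵢdᵢ/nᵢ) / Σ(bᵢcᵢ/nᵢ), where nᵢ is the stratum total.
Stratum 1 (Urban): n = 4587; a·d/n = 1089·1524/4587 = 361.8129; b·c/n = 976·998/4587 = 212.3497
Stratum 2 (Rural): n = 2702; a·d/n = 1878·335/2702 = 232.8386; b·c/n = 298·191/2702 = 21.0651
OR_MH = (361.8129 + 232.8386) / (212.3497 + 21.0651) = 594.6516 / 233.4148 = 2.54762

2.548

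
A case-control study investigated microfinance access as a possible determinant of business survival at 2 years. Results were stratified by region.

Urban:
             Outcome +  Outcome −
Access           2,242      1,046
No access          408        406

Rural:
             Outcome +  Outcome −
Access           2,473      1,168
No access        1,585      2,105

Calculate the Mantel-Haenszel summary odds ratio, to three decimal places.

2.614

OR_MH = Σ(aᵢdᵢ/nᵢ) / Σ(bᵢcᵢ/nᵢ), where nᵢ is the stratum total.
Stratum 1 (Urban): n = 4102; a·d/n = 2242·406/4102 = 221.9044; b·c/n = 1046·408/4102 = 104.0390
Stratum 2 (Rural): n = 7331; a·d/n = 2473·2105/7331 = 710.0893; b·c/n = 1168·1585/7331 = 252.5276
OR_MH = (221.9044 + 710.0893) / (104.0390 + 252.5276) = 931.9938 / 356.5666 = 2.61380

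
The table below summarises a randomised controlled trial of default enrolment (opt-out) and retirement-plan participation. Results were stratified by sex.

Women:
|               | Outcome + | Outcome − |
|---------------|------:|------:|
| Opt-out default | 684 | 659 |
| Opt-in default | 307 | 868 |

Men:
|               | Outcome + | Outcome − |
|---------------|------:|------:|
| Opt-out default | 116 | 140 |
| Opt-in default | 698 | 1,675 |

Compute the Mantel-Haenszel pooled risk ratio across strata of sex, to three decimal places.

RR_MH = Σ(aᵢ·n₀ᵢ/nᵢ) / Σ(cᵢ·n₁ᵢ/nᵢ), with n₁ᵢ = aᵢ+bᵢ (exposed), n₀ᵢ = cᵢ+dᵢ (unexposed), nᵢ = n₁ᵢ+n₀ᵢ.
Stratum 1 (Women): n₁ = 1343, n₀ = 1175, n = 2518; a·n₀/n = 684·1175/2518 = 319.1819; c·n₁/n = 307·1343/2518 = 163.7415
Stratum 2 (Men): n₁ = 256, n₀ = 2373, n = 2629; a·n₀/n = 116·2373/2629 = 104.7045; c·n₁/n = 698·256/2629 = 67.9680
RR_MH = (319.1819 + 104.7045) / (163.7415 + 67.9680) = 423.8863 / 231.7095 = 1.82939

1.829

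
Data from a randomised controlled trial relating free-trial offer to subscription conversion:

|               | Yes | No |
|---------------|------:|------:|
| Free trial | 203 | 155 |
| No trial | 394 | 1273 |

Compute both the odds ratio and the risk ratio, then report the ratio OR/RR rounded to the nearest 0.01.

Cells: a = 203, b = 155, c = 394, d = 1273.
OR = (203·1273)/(155·394) = 258419/61070 = 4.23152
Risk in exposed = 203/358 = 0.56704; risk in unexposed = 394/1667 = 0.23635; RR = 2.39912
OR/RR = 4.23152 / 2.39912 = 1.76378
The outcome is not rare, so the OR lies further from 1 than the RR.

1.76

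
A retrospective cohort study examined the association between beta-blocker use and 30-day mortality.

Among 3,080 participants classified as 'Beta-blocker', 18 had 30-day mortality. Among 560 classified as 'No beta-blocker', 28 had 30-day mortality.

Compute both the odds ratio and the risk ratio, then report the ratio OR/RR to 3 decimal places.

0.956

From the description: a = 18, b = 3062, c = 28, d = 532.
OR = (18·532)/(3062·28) = 9576/85736 = 0.11169
Risk in exposed = 18/3080 = 0.00584; risk in unexposed = 28/560 = 0.05000; RR = 0.11688
OR/RR = 0.11169 / 0.11688 = 0.95558
The outcome is rare in both groups, so OR ≈ RR (ratio near 1).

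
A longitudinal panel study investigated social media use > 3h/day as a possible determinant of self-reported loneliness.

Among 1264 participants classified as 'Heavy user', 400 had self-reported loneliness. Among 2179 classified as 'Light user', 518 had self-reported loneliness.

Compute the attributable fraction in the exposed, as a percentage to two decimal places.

24.88

From the description: a = 400, b = 864, c = 518, d = 1661.
Risk in exposed = 400/1264 = 0.31646; risk in unexposed = 518/2179 = 0.23772.
RR = 0.31646/0.23772 = 1.33119
AR% = (RR − 1)/RR × 100 = (1.33119 − 1)/1.33119 × 100 = 24.8793%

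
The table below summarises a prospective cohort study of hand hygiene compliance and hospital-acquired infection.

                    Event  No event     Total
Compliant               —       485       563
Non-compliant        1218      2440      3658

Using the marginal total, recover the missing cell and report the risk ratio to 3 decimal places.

The missing cell is in the exposed row: 563 − 485 = 78.
So a = 78, b = 485, c = 1218, d = 2440.
RR = [a/(a+b)] / [c/(c+d)] = (78/563) / (1218/3658) = 0.13854/0.33297 = 0.41609

0.416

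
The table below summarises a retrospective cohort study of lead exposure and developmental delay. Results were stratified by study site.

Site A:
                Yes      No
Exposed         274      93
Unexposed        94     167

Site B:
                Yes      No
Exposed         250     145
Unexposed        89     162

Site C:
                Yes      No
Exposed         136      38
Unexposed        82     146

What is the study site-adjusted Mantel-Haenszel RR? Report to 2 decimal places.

RR_MH = Σ(aᵢ·n₀ᵢ/nᵢ) / Σ(cᵢ·n₁ᵢ/nᵢ), with n₁ᵢ = aᵢ+bᵢ (exposed), n₀ᵢ = cᵢ+dᵢ (unexposed), nᵢ = n₁ᵢ+n₀ᵢ.
Stratum 1 (Site A): n₁ = 367, n₀ = 261, n = 628; a·n₀/n = 274·261/628 = 113.8758; c·n₁/n = 94·367/628 = 54.9331
Stratum 2 (Site B): n₁ = 395, n₀ = 251, n = 646; a·n₀/n = 250·251/646 = 97.1362; c·n₁/n = 89·395/646 = 54.4195
Stratum 3 (Site C): n₁ = 174, n₀ = 228, n = 402; a·n₀/n = 136·228/402 = 77.1343; c·n₁/n = 82·174/402 = 35.4925
RR_MH = (113.8758 + 97.1362 + 77.1343) / (54.9331 + 54.4195 + 35.4925) = 288.1463 / 144.8452 = 1.98934

1.99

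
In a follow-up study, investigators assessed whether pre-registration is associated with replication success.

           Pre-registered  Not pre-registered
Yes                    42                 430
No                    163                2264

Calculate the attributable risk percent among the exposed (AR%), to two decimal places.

22.09

Reading the table with exposure as columns: a = 42 (Pre-registered, case), b = 163 (Pre-registered, non-case), c = 430 (Not pre-registered, case), d = 2264.
Risk in exposed = 42/205 = 0.20488; risk in unexposed = 430/2694 = 0.15961.
RR = 0.20488/0.15961 = 1.28358
AR% = (RR − 1)/RR × 100 = (1.28358 − 1)/1.28358 × 100 = 22.0932%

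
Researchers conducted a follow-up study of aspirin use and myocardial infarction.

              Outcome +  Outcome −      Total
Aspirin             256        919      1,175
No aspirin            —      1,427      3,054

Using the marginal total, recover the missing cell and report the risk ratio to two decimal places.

0.41

The missing cell is in the unexposed row: 3054 − 1427 = 1627.
So a = 256, b = 919, c = 1627, d = 1427.
RR = [a/(a+b)] / [c/(c+d)] = (256/1175) / (1627/3054) = 0.21787/0.53274 = 0.40896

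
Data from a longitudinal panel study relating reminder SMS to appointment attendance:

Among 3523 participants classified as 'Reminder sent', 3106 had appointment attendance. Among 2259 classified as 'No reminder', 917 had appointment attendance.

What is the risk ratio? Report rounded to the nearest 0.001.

From the description: a = 3106, b = 417, c = 917, d = 1342.
Risk in exposed = 3106/3523 = 0.88163; risk in unexposed = 917/2259 = 0.40593.
RR = 0.88163 / 0.40593 = 2.17188
The risk among the exposed is 2.17 times that among the unexposed.

2.172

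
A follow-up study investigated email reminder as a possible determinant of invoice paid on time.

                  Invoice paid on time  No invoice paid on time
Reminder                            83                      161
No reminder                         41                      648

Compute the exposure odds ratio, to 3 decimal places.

Cells: a = 83, b = 161, c = 41, d = 648.
OR = (a·d)/(b·c) = (83 × 648) / (161 × 41) = 53784 / 6601 = 8.14786
The odds of invoice paid on time are about 8.15 times as high in the reminder group.

8.148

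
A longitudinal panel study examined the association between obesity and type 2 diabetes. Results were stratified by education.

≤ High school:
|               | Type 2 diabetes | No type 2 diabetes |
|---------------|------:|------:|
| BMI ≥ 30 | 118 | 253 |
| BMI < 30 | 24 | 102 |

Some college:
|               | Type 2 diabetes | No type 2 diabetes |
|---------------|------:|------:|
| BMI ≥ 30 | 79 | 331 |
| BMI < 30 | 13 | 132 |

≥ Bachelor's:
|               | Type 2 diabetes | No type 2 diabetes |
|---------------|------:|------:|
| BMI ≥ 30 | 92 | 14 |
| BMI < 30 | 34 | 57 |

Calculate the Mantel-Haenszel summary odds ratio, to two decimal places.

3.11

OR_MH = Σ(aᵢdᵢ/nᵢ) / Σ(bᵢcᵢ/nᵢ), where nᵢ is the stratum total.
Stratum 1 (≤ High school): n = 497; a·d/n = 118·102/497 = 24.2173; b·c/n = 253·24/497 = 12.2173
Stratum 2 (Some college): n = 555; a·d/n = 79·132/555 = 18.7892; b·c/n = 331·13/555 = 7.7532
Stratum 3 (≥ Bachelor's): n = 197; a·d/n = 92·57/197 = 26.6193; b·c/n = 14·34/197 = 2.4162
OR_MH = (24.2173 + 18.7892 + 26.6193) / (12.2173 + 7.7532 + 2.4162) = 69.6258 / 22.3867 = 3.11014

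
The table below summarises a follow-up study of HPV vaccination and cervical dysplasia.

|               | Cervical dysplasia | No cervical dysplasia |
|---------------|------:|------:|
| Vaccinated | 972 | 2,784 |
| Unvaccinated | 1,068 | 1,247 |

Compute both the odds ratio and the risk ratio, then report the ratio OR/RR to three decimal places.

Cells: a = 972, b = 2784, c = 1068, d = 1247.
OR = (972·1247)/(2784·1068) = 1212084/2973312 = 0.40765
Risk in exposed = 972/3756 = 0.25879; risk in unexposed = 1068/2315 = 0.46134; RR = 0.56095
OR/RR = 0.40765 / 0.56095 = 0.72673
The outcome is not rare, so the OR lies further from 1 than the RR.

0.727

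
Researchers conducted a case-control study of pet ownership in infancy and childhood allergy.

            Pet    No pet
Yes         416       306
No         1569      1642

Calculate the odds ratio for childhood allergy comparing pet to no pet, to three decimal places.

Reading the table with exposure as columns: a = 416 (Pet, case), b = 1569 (Pet, non-case), c = 306 (No pet, case), d = 1642.
OR = (a·d)/(b·c) = (416 × 1642) / (1569 × 306) = 683072 / 480114 = 1.42273
The odds of childhood allergy are about 1.42 times as high in the pet group.

1.423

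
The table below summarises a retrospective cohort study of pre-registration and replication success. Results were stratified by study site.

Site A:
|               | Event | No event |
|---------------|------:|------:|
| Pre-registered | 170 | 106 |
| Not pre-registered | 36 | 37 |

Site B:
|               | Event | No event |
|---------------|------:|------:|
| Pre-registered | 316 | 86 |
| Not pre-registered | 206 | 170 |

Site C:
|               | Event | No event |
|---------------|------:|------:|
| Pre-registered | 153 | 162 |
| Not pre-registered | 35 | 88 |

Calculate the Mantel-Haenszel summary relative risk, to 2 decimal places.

RR_MH = Σ(aᵢ·n₀ᵢ/nᵢ) / Σ(cᵢ·n₁ᵢ/nᵢ), with n₁ᵢ = aᵢ+bᵢ (exposed), n₀ᵢ = cᵢ+dᵢ (unexposed), nᵢ = n₁ᵢ+n₀ᵢ.
Stratum 1 (Site A): n₁ = 276, n₀ = 73, n = 349; a·n₀/n = 170·73/349 = 35.5587; c·n₁/n = 36·276/349 = 28.4699
Stratum 2 (Site B): n₁ = 402, n₀ = 376, n = 778; a·n₀/n = 316·376/778 = 152.7198; c·n₁/n = 206·402/778 = 106.4422
Stratum 3 (Site C): n₁ = 315, n₀ = 123, n = 438; a·n₀/n = 153·123/438 = 42.9658; c·n₁/n = 35·315/438 = 25.1712
RR_MH = (35.5587 + 152.7198 + 42.9658) / (28.4699 + 106.4422 + 25.1712) = 231.2443 / 160.0833 = 1.44452

1.44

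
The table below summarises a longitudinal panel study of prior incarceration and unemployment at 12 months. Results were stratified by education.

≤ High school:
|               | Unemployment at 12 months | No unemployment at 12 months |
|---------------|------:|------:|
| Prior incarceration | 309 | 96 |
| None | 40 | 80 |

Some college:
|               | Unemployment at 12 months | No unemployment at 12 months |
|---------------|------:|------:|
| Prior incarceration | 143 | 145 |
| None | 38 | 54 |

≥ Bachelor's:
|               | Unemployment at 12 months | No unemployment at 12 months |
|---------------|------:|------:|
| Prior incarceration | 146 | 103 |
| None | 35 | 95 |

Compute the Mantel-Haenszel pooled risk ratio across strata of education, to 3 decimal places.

RR_MH = Σ(aᵢ·n₀ᵢ/nᵢ) / Σ(cᵢ·n₁ᵢ/nᵢ), with n₁ᵢ = aᵢ+bᵢ (exposed), n₀ᵢ = cᵢ+dᵢ (unexposed), nᵢ = n₁ᵢ+n₀ᵢ.
Stratum 1 (≤ High school): n₁ = 405, n₀ = 120, n = 525; a·n₀/n = 309·120/525 = 70.6286; c·n₁/n = 40·405/525 = 30.8571
Stratum 2 (Some college): n₁ = 288, n₀ = 92, n = 380; a·n₀/n = 143·92/380 = 34.6211; c·n₁/n = 38·288/380 = 28.8000
Stratum 3 (≥ Bachelor's): n₁ = 249, n₀ = 130, n = 379; a·n₀/n = 146·130/379 = 50.0792; c·n₁/n = 35·249/379 = 22.9947
RR_MH = (70.6286 + 34.6211 + 50.0792) / (30.8571 + 28.8000 + 22.9947) = 155.3288 / 82.6519 = 1.87931

1.879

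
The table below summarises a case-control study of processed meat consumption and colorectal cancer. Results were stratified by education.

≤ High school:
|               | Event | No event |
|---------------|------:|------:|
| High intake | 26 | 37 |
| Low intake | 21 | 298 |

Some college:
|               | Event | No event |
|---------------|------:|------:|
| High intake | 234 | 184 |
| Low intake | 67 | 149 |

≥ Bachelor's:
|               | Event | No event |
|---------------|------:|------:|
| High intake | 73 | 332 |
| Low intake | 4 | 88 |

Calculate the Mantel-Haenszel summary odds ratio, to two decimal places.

OR_MH = Σ(aᵢdᵢ/nᵢ) / Σ(bᵢcᵢ/nᵢ), where nᵢ is the stratum total.
Stratum 1 (≤ High school): n = 382; a·d/n = 26·298/382 = 20.2827; b·c/n = 37·21/382 = 2.0340
Stratum 2 (Some college): n = 634; a·d/n = 234·149/634 = 54.9937; b·c/n = 184·67/634 = 19.4448
Stratum 3 (≥ Bachelor's): n = 497; a·d/n = 73·88/497 = 12.9256; b·c/n = 332·4/497 = 2.6720
OR_MH = (20.2827 + 54.9937 + 12.9256) / (2.0340 + 19.4448 + 2.6720) = 88.2020 / 24.1509 = 3.65213

3.65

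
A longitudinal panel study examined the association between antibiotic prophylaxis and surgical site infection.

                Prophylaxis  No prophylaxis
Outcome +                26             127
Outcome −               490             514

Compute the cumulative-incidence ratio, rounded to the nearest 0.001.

0.254

Reading the table with exposure as columns: a = 26 (Prophylaxis, case), b = 490 (Prophylaxis, non-case), c = 127 (No prophylaxis, case), d = 514.
Risk in exposed = 26/516 = 0.05039; risk in unexposed = 127/641 = 0.19813.
RR = 0.05039 / 0.19813 = 0.25432
The risk is 75% lower among the exposed than among the unexposed.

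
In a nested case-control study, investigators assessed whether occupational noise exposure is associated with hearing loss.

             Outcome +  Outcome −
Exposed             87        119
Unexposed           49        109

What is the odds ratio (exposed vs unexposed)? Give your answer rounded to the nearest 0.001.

1.626

Cells: a = 87, b = 119, c = 49, d = 109.
OR = (a·d)/(b·c) = (87 × 109) / (119 × 49) = 9483 / 5831 = 1.62631
The odds of hearing loss are about 1.63 times as high in the exposed group.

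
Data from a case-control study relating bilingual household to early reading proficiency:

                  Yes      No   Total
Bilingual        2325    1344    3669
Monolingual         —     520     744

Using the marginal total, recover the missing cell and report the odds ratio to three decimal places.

The missing cell is in the unexposed row: 744 − 520 = 224.
So a = 2325, b = 1344, c = 224, d = 520.
OR = (a·d)/(b·c) = (2325 × 520) / (1344 × 224) = 1209000 / 301056 = 4.01586

4.016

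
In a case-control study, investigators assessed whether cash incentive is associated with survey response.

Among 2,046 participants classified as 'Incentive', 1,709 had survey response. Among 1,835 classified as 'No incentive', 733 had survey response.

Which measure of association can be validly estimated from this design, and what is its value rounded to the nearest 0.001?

7.624

From the description: a = 1709, b = 337, c = 733, d = 1102.
This is a case-control study: participants were sampled on outcome status, so risks in the source population cannot be estimated directly — relative risk is not valid here. The odds ratio is the appropriate measure.
OR = (a·d)/(b·c) = (1709 × 1102) / (337 × 733) = 1883318 / 247021 = 7.62412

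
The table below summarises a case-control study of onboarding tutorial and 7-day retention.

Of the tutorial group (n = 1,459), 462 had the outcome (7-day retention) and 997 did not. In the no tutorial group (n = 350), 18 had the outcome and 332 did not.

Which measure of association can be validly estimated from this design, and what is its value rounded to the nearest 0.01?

8.55

From the description: a = 462, b = 997, c = 18, d = 332.
This is a case-control study: participants were sampled on outcome status, so risks in the source population cannot be estimated directly — relative risk is not valid here. The odds ratio is the appropriate measure.
OR = (a·d)/(b·c) = (462 × 332) / (997 × 18) = 153384 / 17946 = 8.54697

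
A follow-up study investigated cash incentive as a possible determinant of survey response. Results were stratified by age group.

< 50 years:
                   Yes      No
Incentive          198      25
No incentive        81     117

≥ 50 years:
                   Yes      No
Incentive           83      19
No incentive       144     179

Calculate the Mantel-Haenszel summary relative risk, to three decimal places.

RR_MH = Σ(aᵢ·n₀ᵢ/nᵢ) / Σ(cᵢ·n₁ᵢ/nᵢ), with n₁ᵢ = aᵢ+bᵢ (exposed), n₀ᵢ = cᵢ+dᵢ (unexposed), nᵢ = n₁ᵢ+n₀ᵢ.
Stratum 1 (< 50 years): n₁ = 223, n₀ = 198, n = 421; a·n₀/n = 198·198/421 = 93.1211; c·n₁/n = 81·223/421 = 42.9050
Stratum 2 (≥ 50 years): n₁ = 102, n₀ = 323, n = 425; a·n₀/n = 83·323/425 = 63.0800; c·n₁/n = 144·102/425 = 34.5600
RR_MH = (93.1211 + 63.0800) / (42.9050 + 34.5600) = 156.2011 / 77.4650 = 2.01641

2.016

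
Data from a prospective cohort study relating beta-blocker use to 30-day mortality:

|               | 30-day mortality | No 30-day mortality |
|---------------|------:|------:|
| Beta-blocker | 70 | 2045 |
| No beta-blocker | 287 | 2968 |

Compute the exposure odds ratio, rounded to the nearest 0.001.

Cells: a = 70, b = 2045, c = 287, d = 2968.
OR = (a·d)/(b·c) = (70 × 2968) / (2045 × 287) = 207760 / 586915 = 0.35399
Exposure is associated with lower odds of 30-day mortality (OR = 0.35 < 1).

0.354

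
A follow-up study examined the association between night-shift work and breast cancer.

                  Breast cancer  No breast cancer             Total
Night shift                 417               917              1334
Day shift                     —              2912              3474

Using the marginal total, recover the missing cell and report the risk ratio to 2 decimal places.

The missing cell is in the unexposed row: 3474 − 2912 = 562.
So a = 417, b = 917, c = 562, d = 2912.
RR = [a/(a+b)] / [c/(c+d)] = (417/1334) / (562/3474) = 0.31259/0.16177 = 1.93230

1.93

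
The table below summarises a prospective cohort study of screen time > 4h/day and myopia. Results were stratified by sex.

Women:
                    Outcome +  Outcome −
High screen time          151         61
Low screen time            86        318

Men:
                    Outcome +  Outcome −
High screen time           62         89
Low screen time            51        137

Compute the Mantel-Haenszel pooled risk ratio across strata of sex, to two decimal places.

RR_MH = Σ(aᵢ·n₀ᵢ/nᵢ) / Σ(cᵢ·n₁ᵢ/nᵢ), with n₁ᵢ = aᵢ+bᵢ (exposed), n₀ᵢ = cᵢ+dᵢ (unexposed), nᵢ = n₁ᵢ+n₀ᵢ.
Stratum 1 (Women): n₁ = 212, n₀ = 404, n = 616; a·n₀/n = 151·404/616 = 99.0325; c·n₁/n = 86·212/616 = 29.5974
Stratum 2 (Men): n₁ = 151, n₀ = 188, n = 339; a·n₀/n = 62·188/339 = 34.3835; c·n₁/n = 51·151/339 = 22.7168
RR_MH = (99.0325 + 34.3835) / (29.5974 + 22.7168) = 133.4159 / 52.3142 = 2.55028

2.55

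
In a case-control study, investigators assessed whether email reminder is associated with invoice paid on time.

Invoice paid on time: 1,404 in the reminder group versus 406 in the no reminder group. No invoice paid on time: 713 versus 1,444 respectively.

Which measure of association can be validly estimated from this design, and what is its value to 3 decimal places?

From the description: a = 1404, b = 713, c = 406, d = 1444.
This is a case-control study: participants were sampled on outcome status, so risks in the source population cannot be estimated directly — relative risk is not valid here. The odds ratio is the appropriate measure.
OR = (a·d)/(b·c) = (1404 × 1444) / (713 × 406) = 2027376 / 289478 = 7.00356

7.004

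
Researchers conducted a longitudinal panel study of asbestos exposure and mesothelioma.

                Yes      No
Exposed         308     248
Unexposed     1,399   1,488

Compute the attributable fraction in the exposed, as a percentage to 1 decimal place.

12.5

Cells: a = 308, b = 248, c = 1399, d = 1488.
Risk in exposed = 308/556 = 0.55396; risk in unexposed = 1399/2887 = 0.48459.
RR = 0.55396/0.48459 = 1.14315
AR% = (RR − 1)/RR × 100 = (1.14315 − 1)/1.14315 × 100 = 12.5228%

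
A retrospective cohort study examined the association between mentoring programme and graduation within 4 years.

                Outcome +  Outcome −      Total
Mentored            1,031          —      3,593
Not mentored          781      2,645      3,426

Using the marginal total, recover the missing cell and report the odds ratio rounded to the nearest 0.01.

The missing cell is in the exposed row: 3593 − 1031 = 2562.
So a = 1031, b = 2562, c = 781, d = 2645.
OR = (a·d)/(b·c) = (1031 × 2645) / (2562 × 781) = 2726995 / 2000922 = 1.36287

1.36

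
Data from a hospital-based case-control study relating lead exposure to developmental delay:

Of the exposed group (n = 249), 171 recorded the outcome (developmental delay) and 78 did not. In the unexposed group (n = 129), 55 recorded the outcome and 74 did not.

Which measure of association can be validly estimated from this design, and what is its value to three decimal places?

2.950

From the description: a = 171, b = 78, c = 55, d = 74.
This is a hospital-based case-control study: participants were sampled on outcome status, so risks in the source population cannot be estimated directly — relative risk is not valid here. The odds ratio is the appropriate measure.
OR = (a·d)/(b·c) = (171 × 74) / (78 × 55) = 12654 / 4290 = 2.94965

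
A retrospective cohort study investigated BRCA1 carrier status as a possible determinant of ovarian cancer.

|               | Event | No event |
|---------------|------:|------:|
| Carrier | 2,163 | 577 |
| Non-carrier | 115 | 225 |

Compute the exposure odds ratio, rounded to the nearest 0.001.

7.334

Cells: a = 2163, b = 577, c = 115, d = 225.
OR = (a·d)/(b·c) = (2163 × 225) / (577 × 115) = 486675 / 66355 = 7.33441
The odds of ovarian cancer are about 7.33 times as high in the carrier group.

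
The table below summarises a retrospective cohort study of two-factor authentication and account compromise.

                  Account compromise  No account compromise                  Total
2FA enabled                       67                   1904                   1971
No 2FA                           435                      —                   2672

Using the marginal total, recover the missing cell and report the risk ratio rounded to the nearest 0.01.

The missing cell is in the unexposed row: 2672 − 435 = 2237.
So a = 67, b = 1904, c = 435, d = 2237.
RR = [a/(a+b)] / [c/(c+d)] = (67/1971) / (435/2672) = 0.03399/0.16280 = 0.20880

0.21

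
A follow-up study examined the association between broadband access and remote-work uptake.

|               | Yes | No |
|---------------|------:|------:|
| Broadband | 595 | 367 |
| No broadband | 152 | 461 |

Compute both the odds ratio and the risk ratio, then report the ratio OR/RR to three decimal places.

Cells: a = 595, b = 367, c = 152, d = 461.
OR = (595·461)/(367·152) = 274295/55784 = 4.91709
Risk in exposed = 595/962 = 0.61850; risk in unexposed = 152/613 = 0.24796; RR = 2.49436
OR/RR = 4.91709 / 2.49436 = 1.97129
The outcome is not rare, so the OR lies further from 1 than the RR.

1.971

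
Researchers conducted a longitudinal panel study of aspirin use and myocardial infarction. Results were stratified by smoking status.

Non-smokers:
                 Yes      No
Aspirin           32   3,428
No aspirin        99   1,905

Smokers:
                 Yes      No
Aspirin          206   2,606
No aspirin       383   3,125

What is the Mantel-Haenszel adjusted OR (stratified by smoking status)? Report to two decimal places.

0.51

OR_MH = Σ(aᵢdᵢ/nᵢ) / Σ(bᵢcᵢ/nᵢ), where nᵢ is the stratum total.
Stratum 1 (Non-smokers): n = 5464; a·d/n = 32·1905/5464 = 11.1567; b·c/n = 3428·99/5464 = 62.1105
Stratum 2 (Smokers): n = 6320; a·d/n = 206·3125/6320 = 101.8592; b·c/n = 2606·383/6320 = 157.9269
OR_MH = (11.1567 + 101.8592) / (62.1105 + 157.9269) = 113.0158 / 220.0374 = 0.51362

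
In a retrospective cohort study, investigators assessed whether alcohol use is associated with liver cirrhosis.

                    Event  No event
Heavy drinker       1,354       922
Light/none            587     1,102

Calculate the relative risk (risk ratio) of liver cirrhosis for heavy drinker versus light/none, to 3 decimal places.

Cells: a = 1354, b = 922, c = 587, d = 1102.
Risk in exposed = 1354/2276 = 0.59490; risk in unexposed = 587/1689 = 0.34754.
RR = 0.59490 / 0.34754 = 1.71174
The risk among the exposed is 1.71 times that among the unexposed.

1.712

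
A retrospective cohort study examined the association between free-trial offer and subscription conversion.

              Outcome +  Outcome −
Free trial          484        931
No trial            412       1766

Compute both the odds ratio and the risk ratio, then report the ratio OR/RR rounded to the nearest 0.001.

1.232

Cells: a = 484, b = 931, c = 412, d = 1766.
OR = (484·1766)/(931·412) = 854744/383572 = 2.22838
Risk in exposed = 484/1415 = 0.34205; risk in unexposed = 412/2178 = 0.18916; RR = 1.80821
OR/RR = 2.22838 / 1.80821 = 1.23237
The outcome is not rare, so the OR lies further from 1 than the RR.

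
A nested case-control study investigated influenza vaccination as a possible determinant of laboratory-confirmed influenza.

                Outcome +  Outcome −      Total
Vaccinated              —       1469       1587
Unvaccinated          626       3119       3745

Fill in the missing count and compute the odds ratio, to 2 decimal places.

0.40

The missing cell is in the exposed row: 1587 − 1469 = 118.
So a = 118, b = 1469, c = 626, d = 3119.
OR = (a·d)/(b·c) = (118 × 3119) / (1469 × 626) = 368042 / 919594 = 0.40022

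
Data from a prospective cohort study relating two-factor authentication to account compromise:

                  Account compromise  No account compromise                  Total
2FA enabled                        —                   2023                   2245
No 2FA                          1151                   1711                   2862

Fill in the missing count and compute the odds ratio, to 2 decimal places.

The missing cell is in the exposed row: 2245 − 2023 = 222.
So a = 222, b = 2023, c = 1151, d = 1711.
OR = (a·d)/(b·c) = (222 × 1711) / (2023 × 1151) = 379842 / 2328473 = 0.16313

0.16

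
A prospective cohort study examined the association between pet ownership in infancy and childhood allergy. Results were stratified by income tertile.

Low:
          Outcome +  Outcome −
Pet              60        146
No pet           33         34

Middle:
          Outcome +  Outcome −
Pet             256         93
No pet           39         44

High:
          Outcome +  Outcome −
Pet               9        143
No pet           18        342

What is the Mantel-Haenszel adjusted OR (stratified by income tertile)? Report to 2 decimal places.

1.27

OR_MH = Σ(aᵢdᵢ/nᵢ) / Σ(bᵢcᵢ/nᵢ), where nᵢ is the stratum total.
Stratum 1 (Low): n = 273; a·d/n = 60·34/273 = 7.4725; b·c/n = 146·33/273 = 17.6484
Stratum 2 (Middle): n = 432; a·d/n = 256·44/432 = 26.0741; b·c/n = 93·39/432 = 8.3958
Stratum 3 (High): n = 512; a·d/n = 9·342/512 = 6.0117; b·c/n = 143·18/512 = 5.0273
OR_MH = (7.4725 + 26.0741 + 6.0117) / (17.6484 + 8.3958 + 5.0273) = 39.5583 / 31.0715 = 1.27314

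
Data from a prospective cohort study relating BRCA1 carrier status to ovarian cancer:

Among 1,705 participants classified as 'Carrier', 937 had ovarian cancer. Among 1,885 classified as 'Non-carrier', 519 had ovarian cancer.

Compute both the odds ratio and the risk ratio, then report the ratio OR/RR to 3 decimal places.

1.609

From the description: a = 937, b = 768, c = 519, d = 1366.
OR = (937·1366)/(768·519) = 1279942/398592 = 3.21116
Risk in exposed = 937/1705 = 0.54956; risk in unexposed = 519/1885 = 0.27533; RR = 1.99599
OR/RR = 3.21116 / 1.99599 = 1.60880
The outcome is not rare, so the OR lies further from 1 than the RR.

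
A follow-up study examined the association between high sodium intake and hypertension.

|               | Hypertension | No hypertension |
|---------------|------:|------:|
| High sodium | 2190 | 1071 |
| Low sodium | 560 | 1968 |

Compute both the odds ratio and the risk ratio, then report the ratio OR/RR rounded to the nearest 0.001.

Cells: a = 2190, b = 1071, c = 560, d = 1968.
OR = (2190·1968)/(1071·560) = 4309920/599760 = 7.18607
Risk in exposed = 2190/3261 = 0.67157; risk in unexposed = 560/2528 = 0.22152; RR = 3.03167
OR/RR = 7.18607 / 3.03167 = 2.37033
The outcome is not rare, so the OR lies further from 1 than the RR.

2.370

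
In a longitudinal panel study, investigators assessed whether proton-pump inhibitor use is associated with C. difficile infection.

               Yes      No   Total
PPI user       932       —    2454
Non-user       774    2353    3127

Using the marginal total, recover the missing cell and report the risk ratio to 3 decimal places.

1.534

The missing cell is in the exposed row: 2454 − 932 = 1522.
So a = 932, b = 1522, c = 774, d = 2353.
RR = [a/(a+b)] / [c/(c+d)] = (932/2454) / (774/3127) = 0.37979/0.24752 = 1.53436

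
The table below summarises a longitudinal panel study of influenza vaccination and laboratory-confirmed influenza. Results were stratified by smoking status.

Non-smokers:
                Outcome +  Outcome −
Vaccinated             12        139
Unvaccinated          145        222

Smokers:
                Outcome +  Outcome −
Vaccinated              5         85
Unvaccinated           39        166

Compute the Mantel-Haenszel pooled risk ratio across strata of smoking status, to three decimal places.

0.221

RR_MH = Σ(aᵢ·n₀ᵢ/nᵢ) / Σ(cᵢ·n₁ᵢ/nᵢ), with n₁ᵢ = aᵢ+bᵢ (exposed), n₀ᵢ = cᵢ+dᵢ (unexposed), nᵢ = n₁ᵢ+n₀ᵢ.
Stratum 1 (Non-smokers): n₁ = 151, n₀ = 367, n = 518; a·n₀/n = 12·367/518 = 8.5019; c·n₁/n = 145·151/518 = 42.2683
Stratum 2 (Smokers): n₁ = 90, n₀ = 205, n = 295; a·n₀/n = 5·205/295 = 3.4746; c·n₁/n = 39·90/295 = 11.8983
RR_MH = (8.5019 + 3.4746) / (42.2683 + 11.8983) = 11.9765 / 54.1666 = 0.22110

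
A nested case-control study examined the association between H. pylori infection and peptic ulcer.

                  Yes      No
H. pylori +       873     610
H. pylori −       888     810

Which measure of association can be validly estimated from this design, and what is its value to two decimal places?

1.31

Cells: a = 873, b = 610, c = 888, d = 810.
This is a nested case-control study: participants were sampled on outcome status, so risks in the source population cannot be estimated directly — relative risk is not valid here. The odds ratio is the appropriate measure.
OR = (a·d)/(b·c) = (873 × 810) / (610 × 888) = 707130 / 541680 = 1.30544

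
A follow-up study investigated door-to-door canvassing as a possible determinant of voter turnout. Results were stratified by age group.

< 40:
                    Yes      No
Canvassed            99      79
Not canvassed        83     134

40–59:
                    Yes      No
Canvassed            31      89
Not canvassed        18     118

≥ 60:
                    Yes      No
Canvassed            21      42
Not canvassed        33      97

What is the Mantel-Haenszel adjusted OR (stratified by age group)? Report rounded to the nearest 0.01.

1.95

OR_MH = Σ(aᵢdᵢ/nᵢ) / Σ(bᵢcᵢ/nᵢ), where nᵢ is the stratum total.
Stratum 1 (< 40): n = 395; a·d/n = 99·134/395 = 33.5848; b·c/n = 79·83/395 = 16.6000
Stratum 2 (40–59): n = 256; a·d/n = 31·118/256 = 14.2891; b·c/n = 89·18/256 = 6.2578
Stratum 3 (≥ 60): n = 193; a·d/n = 21·97/193 = 10.5544; b·c/n = 42·33/193 = 7.1813
OR_MH = (33.5848 + 14.2891 + 10.5544) / (16.6000 + 6.2578 + 7.1813) = 58.4283 / 30.0392 = 1.94507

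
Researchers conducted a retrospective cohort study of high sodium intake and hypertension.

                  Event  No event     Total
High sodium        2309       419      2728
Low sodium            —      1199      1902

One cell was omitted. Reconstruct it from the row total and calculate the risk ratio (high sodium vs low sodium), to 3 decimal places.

The missing cell is in the unexposed row: 1902 − 1199 = 703.
So a = 2309, b = 419, c = 703, d = 1199.
RR = [a/(a+b)] / [c/(c+d)] = (2309/2728) / (703/1902) = 0.84641/0.36961 = 2.29000

2.290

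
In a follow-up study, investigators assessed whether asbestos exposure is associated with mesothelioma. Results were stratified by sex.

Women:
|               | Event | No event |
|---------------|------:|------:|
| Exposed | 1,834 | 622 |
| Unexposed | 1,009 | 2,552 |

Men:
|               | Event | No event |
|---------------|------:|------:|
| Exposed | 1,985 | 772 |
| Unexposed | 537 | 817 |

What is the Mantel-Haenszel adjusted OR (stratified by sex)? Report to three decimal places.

OR_MH = Σ(aᵢdᵢ/nᵢ) / Σ(bᵢcᵢ/nᵢ), where nᵢ is the stratum total.
Stratum 1 (Women): n = 6017; a·d/n = 1834·2552/6017 = 777.8574; b·c/n = 622·1009/6017 = 104.3041
Stratum 2 (Men): n = 4111; a·d/n = 1985·817/4111 = 394.4892; b·c/n = 772·537/4111 = 100.8426
OR_MH = (777.8574 + 394.4892) / (104.3041 + 100.8426) = 1172.3466 / 205.1468 = 5.71467

5.715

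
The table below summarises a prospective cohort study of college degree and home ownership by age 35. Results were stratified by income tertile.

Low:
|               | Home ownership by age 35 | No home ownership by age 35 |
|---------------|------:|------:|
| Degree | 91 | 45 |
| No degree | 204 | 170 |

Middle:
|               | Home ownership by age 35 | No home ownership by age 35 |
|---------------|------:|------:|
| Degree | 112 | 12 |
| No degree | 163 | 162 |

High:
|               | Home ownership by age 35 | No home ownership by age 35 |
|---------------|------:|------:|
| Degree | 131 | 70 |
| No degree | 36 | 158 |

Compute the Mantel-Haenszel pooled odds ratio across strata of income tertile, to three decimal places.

4.285

OR_MH = Σ(aᵢdᵢ/nᵢ) / Σ(bᵢcᵢ/nᵢ), where nᵢ is the stratum total.
Stratum 1 (Low): n = 510; a·d/n = 91·170/510 = 30.3333; b·c/n = 45·204/510 = 18.0000
Stratum 2 (Middle): n = 449; a·d/n = 112·162/449 = 40.4098; b·c/n = 12·163/449 = 4.3563
Stratum 3 (High): n = 395; a·d/n = 131·158/395 = 52.4000; b·c/n = 70·36/395 = 6.3797
OR_MH = (30.3333 + 40.4098 + 52.4000) / (18.0000 + 4.3563 + 6.3797) = 123.1431 / 28.7361 = 4.28531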